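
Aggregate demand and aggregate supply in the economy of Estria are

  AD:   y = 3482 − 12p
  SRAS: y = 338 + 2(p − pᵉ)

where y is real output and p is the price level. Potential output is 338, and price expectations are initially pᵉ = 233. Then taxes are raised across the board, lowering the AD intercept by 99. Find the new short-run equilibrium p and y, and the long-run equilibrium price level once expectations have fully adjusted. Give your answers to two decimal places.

Short run: p = 250.79, y = 373.57. Long run: p = 253.75.

AD shifts left: new AD is y = 3383 − 12p. With pᵉ = 233, SRAS is y = 2p − 128.
Short run: 3383 − 12p = 2p − 128 gives 3511 = 14p, so p = 250.79 and y = 3383 − 12p = 373.57.
y = 373.57 is above potential 338; expectations adjust and SRAS shifts left until y = 338.
Long run: on the new AD curve, 338 = 3383 − 12p gives p = 253.75.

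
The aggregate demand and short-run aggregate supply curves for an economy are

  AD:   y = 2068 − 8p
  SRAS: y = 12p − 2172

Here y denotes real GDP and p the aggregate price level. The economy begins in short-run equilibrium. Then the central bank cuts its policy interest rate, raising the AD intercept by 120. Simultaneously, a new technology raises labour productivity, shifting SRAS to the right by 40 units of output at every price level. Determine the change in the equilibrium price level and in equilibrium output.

Δp = +4, Δy = +88

After both shocks: AD is y = 2188 − 8p and SRAS is y = 12p − 2132.
Setting them equal: 4320 = 20p, so p = 216.
y = 2188 − 8·216 = 460.
Initially p = 212, y = 372, so Δp = +4 and Δy = +88.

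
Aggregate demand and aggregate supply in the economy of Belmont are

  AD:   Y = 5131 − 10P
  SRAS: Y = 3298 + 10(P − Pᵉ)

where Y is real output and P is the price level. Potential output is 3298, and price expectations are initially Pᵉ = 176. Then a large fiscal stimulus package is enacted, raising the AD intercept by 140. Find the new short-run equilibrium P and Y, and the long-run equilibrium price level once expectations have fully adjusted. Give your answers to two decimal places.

AD shifts right: new AD is Y = 5271 − 10P. With Pᵉ = 176, SRAS is Y = 1538 + 10P.
Short run: 5271 − 10P = 1538 + 10P gives 3733 = 20P, so P = 186.65 and Y = 5271 − 10P = 3404.50.
Y = 3404.50 is above potential 3298; expectations adjust and SRAS shifts left until Y = 3298.
Long run: on the new AD curve, 3298 = 5271 − 10P gives P = 197.30.

Short run: P = 186.65, Y = 3404.50. Long run: P = 197.30.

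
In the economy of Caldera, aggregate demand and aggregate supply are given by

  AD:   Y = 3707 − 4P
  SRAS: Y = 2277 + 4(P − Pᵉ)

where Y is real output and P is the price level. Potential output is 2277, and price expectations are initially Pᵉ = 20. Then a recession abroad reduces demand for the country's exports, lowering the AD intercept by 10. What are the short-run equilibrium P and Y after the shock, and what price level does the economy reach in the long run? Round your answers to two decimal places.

Short run: P = 187.50, Y = 2947.00. Long run: P = 355.00.

AD shifts left: new AD is Y = 3697 − 4P. With Pᵉ = 20, SRAS is Y = 2197 + 4P.
Short run: 3697 − 4P = 2197 + 4P gives 1500 = 8P, so P = 187.50 and Y = 3697 − 4P = 2947.00.
Y = 2947.00 is above potential 2277; expectations adjust and SRAS shifts left until Y = 2277.
Long run: on the new AD curve, 2277 = 3697 − 4P gives P = 355.00.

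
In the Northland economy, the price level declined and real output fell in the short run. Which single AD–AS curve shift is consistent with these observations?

P fell and Y fell. An AD shift moves P and Y in the same direction; an SRAS shift moves them in opposite directions.
Here P and Y moved in the same direction, so the AD curve shifted.
Since Y fell, AD shifted left.

AD shifted left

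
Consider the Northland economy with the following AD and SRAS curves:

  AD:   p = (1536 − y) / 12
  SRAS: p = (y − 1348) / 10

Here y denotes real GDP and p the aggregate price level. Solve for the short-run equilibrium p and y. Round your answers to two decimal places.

p = 8.55, y = 1433.45

Rearrange AD to y = 1536 − 12p.
Rearrange SRAS to y = 1348 + 10p.
Set AD = SRAS: 1536 − 12p = 1348 + 10p, so 188 = 22p and p = 8.55.
Substituting into AD, y = 1536 − 12p = 1433.45.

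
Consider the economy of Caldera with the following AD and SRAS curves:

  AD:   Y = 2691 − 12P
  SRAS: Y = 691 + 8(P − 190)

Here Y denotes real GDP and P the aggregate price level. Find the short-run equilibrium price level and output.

P = 176, Y = 579

Write SRAS as Y = 691 + 8P − 1520 = 8P − 829.
Set AD = SRAS: 2691 − 12P = 8P − 829, so 3520 = 20P and P = 176.
Then Y = 2691 − 12·176 = 579.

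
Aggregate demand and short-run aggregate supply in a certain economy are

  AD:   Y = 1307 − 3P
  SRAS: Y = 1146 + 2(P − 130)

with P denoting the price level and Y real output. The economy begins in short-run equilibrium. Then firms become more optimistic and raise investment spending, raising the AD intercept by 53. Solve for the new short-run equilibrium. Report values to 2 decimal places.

P = 94.80, Y = 1075.60

This is a positive demand shock: AD shifts right.
New AD: Y = 1360 − 3P.
SRAS can be written Y = 886 + 2P.
Set AD = SRAS: 1360 − 3P = 886 + 2P, so 474 = 5P and P = 94.80.
Substituting into AD, Y = 1075.60.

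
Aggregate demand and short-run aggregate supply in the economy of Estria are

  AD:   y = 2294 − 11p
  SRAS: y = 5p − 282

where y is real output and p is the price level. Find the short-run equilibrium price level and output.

p = 161, y = 523

Set AD = SRAS: 2294 − 11p = 5p − 282, so 2576 = 16p and p = 161.
Then y = 2294 − 11·161 = 523.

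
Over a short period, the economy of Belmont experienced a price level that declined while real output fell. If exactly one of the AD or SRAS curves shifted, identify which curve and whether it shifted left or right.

AD shifted left

P fell and Y fell. An AD shift moves P and Y in the same direction; an SRAS shift moves them in opposite directions.
Here P and Y moved in the same direction, so the AD curve shifted.
Since Y fell, AD shifted left.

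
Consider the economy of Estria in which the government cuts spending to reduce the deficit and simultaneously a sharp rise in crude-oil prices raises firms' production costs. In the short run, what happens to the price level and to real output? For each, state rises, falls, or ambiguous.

The first event is a negative demand shock: AD shifts left, which by itself pushes P down and Y down.
The second is an adverse supply shock: SRAS shifts left, which by itself pushes P up and Y down.
The two shocks push P in opposite directions, so the effect on P is ambiguous. Both shocks push Y down, so Y falls.

Price level: ambiguous; output: falls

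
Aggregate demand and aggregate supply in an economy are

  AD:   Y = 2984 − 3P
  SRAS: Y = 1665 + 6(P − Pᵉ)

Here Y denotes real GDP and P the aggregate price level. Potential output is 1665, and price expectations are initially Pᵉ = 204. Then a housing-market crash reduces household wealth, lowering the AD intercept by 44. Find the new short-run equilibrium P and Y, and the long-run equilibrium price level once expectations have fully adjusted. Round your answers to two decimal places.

Short run: P = 277.67, Y = 2107.00. Long run: P = 425.00.

AD shifts left: new AD is Y = 2940 − 3P. With Pᵉ = 204, SRAS is Y = 441 + 6P.
Short run: 2940 − 3P = 441 + 6P gives 2499 = 9P, so P = 277.67 and Y = 2940 − 3P = 2107.00.
Y = 2107.00 is above potential 1665; expectations adjust and SRAS shifts left until Y = 1665.
Long run: on the new AD curve, 1665 = 2940 − 3P gives P = 425.00.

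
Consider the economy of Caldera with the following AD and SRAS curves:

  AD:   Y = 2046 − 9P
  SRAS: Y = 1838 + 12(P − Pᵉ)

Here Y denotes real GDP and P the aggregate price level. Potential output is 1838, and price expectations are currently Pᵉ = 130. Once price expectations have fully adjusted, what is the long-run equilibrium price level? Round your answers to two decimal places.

Long-run P = 23.11

Short run: with Pᵉ = 130, SRAS is Y = 278 + 12P. Setting AD = SRAS gives 1768 = 21P, so P = 84.19 and Y = 2046 − 9P = 1288.29.
Output 1288.29 is below potential 1838, so over time expected prices fall and SRAS shifts right until Y returns to 1838.
Long run: Y = 1838 on the AD curve gives 1838 = 2046 − 9P, so P = 23.11.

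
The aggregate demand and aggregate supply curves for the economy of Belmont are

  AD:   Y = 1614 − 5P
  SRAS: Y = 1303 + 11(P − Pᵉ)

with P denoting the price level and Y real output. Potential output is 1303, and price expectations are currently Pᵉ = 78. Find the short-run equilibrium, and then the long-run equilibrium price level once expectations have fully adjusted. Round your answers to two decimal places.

Short run: with Pᵉ = 78, SRAS is Y = 445 + 11P. Setting AD = SRAS gives 1169 = 16P, so P = 73.06 and Y = 1614 − 5P = 1248.69.
Output 1248.69 is below potential 1303, so over time expected prices fall and SRAS shifts right until Y returns to 1303.
Long run: Y = 1303 on the AD curve gives 1303 = 1614 − 5P, so P = 62.20.

Short run: P = 73.06, Y = 1248.69. Long run: P = 62.20.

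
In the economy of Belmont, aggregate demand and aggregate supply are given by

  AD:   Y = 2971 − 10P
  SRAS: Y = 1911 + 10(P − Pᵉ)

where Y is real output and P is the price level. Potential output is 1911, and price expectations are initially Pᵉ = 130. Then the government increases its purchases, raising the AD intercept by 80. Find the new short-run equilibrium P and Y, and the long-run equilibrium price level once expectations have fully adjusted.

AD shifts right: new AD is Y = 3051 − 10P. With Pᵉ = 130, SRAS is Y = 611 + 10P.
Short run: 3051 − 10P = 611 + 10P gives 2440 = 20P, so P = 122 and Y = 3051 − 10·122 = 1831.
Y = 1831 is below potential 1911; expectations adjust and SRAS shifts right until Y = 1911.
Long run: on the new AD curve, 1911 = 3051 − 10P gives P = 114.

Short run: P = 122, Y = 1831. Long run: P = 114.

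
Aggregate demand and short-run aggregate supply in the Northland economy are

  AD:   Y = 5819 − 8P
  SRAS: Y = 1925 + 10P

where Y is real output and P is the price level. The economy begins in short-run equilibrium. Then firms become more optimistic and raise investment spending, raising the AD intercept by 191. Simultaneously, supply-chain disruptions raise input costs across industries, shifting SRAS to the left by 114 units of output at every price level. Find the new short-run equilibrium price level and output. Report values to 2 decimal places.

P = 233.28, Y = 4143.78

After both shocks: AD is Y = 6010 − 8P and SRAS is Y = 1811 + 10P.
Setting them equal: 4199 = 18P, so P = 233.28.
Substituting into AD, Y = 4143.78.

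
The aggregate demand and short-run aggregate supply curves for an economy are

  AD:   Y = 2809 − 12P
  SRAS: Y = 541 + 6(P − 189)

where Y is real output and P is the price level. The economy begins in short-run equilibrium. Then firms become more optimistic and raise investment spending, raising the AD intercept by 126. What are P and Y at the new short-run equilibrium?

P = 196, Y = 583

This is a positive demand shock: AD shifts right.
New AD: Y = 2935 − 12P.
SRAS can be written Y = 6P − 593.
Set AD = SRAS: 2935 − 12P = 6P − 593, so 3528 = 18P and P = 196.
Y = 2935 − 12·196 = 583.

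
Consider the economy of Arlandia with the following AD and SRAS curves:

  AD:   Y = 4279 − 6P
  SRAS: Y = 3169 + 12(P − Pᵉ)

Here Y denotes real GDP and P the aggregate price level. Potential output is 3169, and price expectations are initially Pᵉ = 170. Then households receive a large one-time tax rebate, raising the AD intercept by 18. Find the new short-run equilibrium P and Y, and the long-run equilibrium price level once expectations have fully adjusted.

Short run: P = 176, Y = 3241. Long run: P = 188.

AD shifts right: new AD is Y = 4297 − 6P. With Pᵉ = 170, SRAS is Y = 1129 + 12P.
Short run: 4297 − 6P = 1129 + 12P gives 3168 = 18P, so P = 176 and Y = 4297 − 6·176 = 3241.
Y = 3241 is above potential 3169; expectations adjust and SRAS shifts left until Y = 3169.
Long run: on the new AD curve, 3169 = 4297 − 6P gives P = 188.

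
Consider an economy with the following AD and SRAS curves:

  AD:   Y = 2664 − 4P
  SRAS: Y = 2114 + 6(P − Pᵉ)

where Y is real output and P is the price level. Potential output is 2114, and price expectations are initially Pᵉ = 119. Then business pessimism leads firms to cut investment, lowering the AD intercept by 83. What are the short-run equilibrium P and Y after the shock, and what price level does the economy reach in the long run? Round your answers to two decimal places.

AD shifts left: new AD is Y = 2581 − 4P. With Pᵉ = 119, SRAS is Y = 1400 + 6P.
Short run: 2581 − 4P = 1400 + 6P gives 1181 = 10P, so P = 118.10 and Y = 2581 − 4P = 2108.60.
Y = 2108.60 is below potential 2114; expectations adjust and SRAS shifts right until Y = 2114.
Long run: on the new AD curve, 2114 = 2581 − 4P gives P = 116.75.

Short run: P = 118.10, Y = 2108.60. Long run: P = 116.75.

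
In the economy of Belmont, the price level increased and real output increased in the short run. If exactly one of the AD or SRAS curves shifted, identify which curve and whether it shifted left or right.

P rose and Y rose. An AD shift moves P and Y in the same direction; an SRAS shift moves them in opposite directions.
Here P and Y moved in the same direction, so the AD curve shifted.
Since Y rose, AD shifted right.

AD shifted right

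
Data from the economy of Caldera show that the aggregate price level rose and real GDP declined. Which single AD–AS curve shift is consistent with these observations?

P rose and Y fell. An AD shift moves P and Y in the same direction; an SRAS shift moves them in opposite directions.
Here P and Y moved in opposite directions, so the SRAS curve shifted.
Since Y fell, SRAS shifted left.

SRAS shifted left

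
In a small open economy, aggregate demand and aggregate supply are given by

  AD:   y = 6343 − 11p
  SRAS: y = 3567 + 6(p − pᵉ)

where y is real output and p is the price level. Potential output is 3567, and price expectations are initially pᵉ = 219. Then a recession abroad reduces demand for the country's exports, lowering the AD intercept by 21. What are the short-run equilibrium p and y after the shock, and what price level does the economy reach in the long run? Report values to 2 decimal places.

Short run: p = 239.35, y = 3689.12. Long run: p = 250.45.

AD shifts left: new AD is y = 6322 − 11p. With pᵉ = 219, SRAS is y = 2253 + 6p.
Short run: 6322 − 11p = 2253 + 6p gives 4069 = 17p, so p = 239.35 and y = 6322 − 11p = 3689.12.
y = 3689.12 is above potential 3567; expectations adjust and SRAS shifts left until y = 3567.
Long run: on the new AD curve, 3567 = 6322 − 11p gives p = 250.45.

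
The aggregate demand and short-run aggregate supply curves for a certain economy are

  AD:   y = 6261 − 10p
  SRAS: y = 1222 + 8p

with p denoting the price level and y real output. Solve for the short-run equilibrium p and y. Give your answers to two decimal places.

p = 279.94, y = 3461.56

Set AD = SRAS: 6261 − 10p = 1222 + 8p, so 5039 = 18p and p = 279.94.
Substituting into AD, y = 6261 − 10p = 3461.56.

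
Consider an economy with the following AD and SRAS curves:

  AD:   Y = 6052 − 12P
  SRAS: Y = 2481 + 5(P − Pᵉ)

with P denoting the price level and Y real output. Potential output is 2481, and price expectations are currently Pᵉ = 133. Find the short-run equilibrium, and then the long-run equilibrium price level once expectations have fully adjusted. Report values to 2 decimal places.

Short run: with Pᵉ = 133, SRAS is Y = 1816 + 5P. Setting AD = SRAS gives 4236 = 17P, so P = 249.18 and Y = 6052 − 12P = 3061.88.
Output 3061.88 is above potential 2481, so over time expected prices rise and SRAS shifts left until Y returns to 2481.
Long run: Y = 2481 on the AD curve gives 2481 = 6052 − 12P, so P = 297.58.

Short run: P = 249.18, Y = 3061.88. Long run: P = 297.58.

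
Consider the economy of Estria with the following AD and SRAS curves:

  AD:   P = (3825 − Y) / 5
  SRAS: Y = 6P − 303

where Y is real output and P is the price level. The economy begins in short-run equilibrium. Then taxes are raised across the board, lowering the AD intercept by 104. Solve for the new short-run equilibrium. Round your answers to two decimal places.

P = 365.82, Y = 1891.91

This is a negative demand shock: AD shifts left.
New AD: Y = 3721 − 5P.
Set AD = SRAS: 3721 − 5P = 6P − 303, so 4024 = 11P and P = 365.82.
Substituting into AD, Y = 1891.91.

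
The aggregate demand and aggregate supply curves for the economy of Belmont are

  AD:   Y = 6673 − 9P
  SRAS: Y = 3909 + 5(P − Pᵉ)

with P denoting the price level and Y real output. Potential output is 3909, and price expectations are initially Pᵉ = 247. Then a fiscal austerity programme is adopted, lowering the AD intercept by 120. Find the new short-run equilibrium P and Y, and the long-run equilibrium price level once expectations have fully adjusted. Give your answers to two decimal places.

AD shifts left: new AD is Y = 6553 − 9P. With Pᵉ = 247, SRAS is Y = 2674 + 5P.
Short run: 6553 − 9P = 2674 + 5P gives 3879 = 14P, so P = 277.07 and Y = 6553 − 9P = 4059.36.
Y = 4059.36 is above potential 3909; expectations adjust and SRAS shifts left until Y = 3909.
Long run: on the new AD curve, 3909 = 6553 − 9P gives P = 293.78.

Short run: P = 277.07, Y = 4059.36. Long run: P = 293.78.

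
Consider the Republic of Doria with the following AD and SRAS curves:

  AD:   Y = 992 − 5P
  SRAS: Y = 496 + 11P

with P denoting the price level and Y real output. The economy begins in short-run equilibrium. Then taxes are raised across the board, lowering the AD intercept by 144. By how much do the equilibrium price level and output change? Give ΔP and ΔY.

This is a negative demand shock: AD shifts left.
New AD: Y = 848 − 5P.
Set AD = SRAS: 848 − 5P = 496 + 11P, so 352 = 16P and P = 22.
Y = 848 − 5·22 = 738.
Initially P = 31, Y = 837, so ΔP = -9 and ΔY = -99.

ΔP = -9, ΔY = -99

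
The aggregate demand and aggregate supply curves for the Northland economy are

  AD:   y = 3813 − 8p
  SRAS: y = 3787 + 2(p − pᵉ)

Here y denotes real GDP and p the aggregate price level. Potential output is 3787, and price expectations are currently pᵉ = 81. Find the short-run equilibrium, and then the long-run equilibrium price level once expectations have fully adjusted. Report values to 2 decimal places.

Short run: p = 18.80, y = 3662.60. Long run: p = 3.25.

Short run: with pᵉ = 81, SRAS is y = 3625 + 2p. Setting AD = SRAS gives 188 = 10p, so p = 18.80 and y = 3813 − 8p = 3662.60.
Output 3662.60 is below potential 3787, so over time expected prices fall and SRAS shifts right until y returns to 3787.
Long run: y = 3787 on the AD curve gives 3787 = 3813 − 8p, so p = 3.25.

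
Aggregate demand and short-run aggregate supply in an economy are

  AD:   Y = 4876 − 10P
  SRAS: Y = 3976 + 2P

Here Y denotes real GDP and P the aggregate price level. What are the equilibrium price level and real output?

Set AD = SRAS: 4876 − 10P = 3976 + 2P, so 900 = 12P and P = 75.
Then Y = 4876 − 10·75 = 4126.

P = 75, Y = 4126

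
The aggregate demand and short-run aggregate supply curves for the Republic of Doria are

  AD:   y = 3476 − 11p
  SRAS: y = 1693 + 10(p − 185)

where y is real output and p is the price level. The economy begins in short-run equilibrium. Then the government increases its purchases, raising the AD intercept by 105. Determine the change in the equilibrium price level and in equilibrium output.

This is a positive demand shock: AD shifts right.
New AD: y = 3581 − 11p.
SRAS can be written y = 10p − 157.
Set AD = SRAS: 3581 − 11p = 10p − 157, so 3738 = 21p and p = 178.
y = 3581 − 11·178 = 1623.
Initially p = 173, y = 1573, so Δp = +5 and Δy = +50.

Δp = +5, Δy = +50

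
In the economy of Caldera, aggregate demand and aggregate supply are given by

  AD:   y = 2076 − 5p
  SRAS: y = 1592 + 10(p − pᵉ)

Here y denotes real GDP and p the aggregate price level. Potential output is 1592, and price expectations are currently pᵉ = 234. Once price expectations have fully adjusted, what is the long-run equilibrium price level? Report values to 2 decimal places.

Short run: with pᵉ = 234, SRAS is y = 10p − 748. Setting AD = SRAS gives 2824 = 15p, so p = 188.27 and y = 2076 − 5p = 1134.67.
Output 1134.67 is below potential 1592, so over time expected prices fall and SRAS shifts right until y returns to 1592.
Long run: y = 1592 on the AD curve gives 1592 = 2076 − 5p, so p = 96.80.

Long-run p = 96.80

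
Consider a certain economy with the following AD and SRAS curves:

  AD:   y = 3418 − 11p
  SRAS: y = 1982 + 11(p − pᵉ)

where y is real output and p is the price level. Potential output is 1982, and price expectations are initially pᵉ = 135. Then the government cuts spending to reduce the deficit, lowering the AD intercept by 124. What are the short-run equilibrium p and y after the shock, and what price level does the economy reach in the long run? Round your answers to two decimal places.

AD shifts left: new AD is y = 3294 − 11p. With pᵉ = 135, SRAS is y = 497 + 11p.
Short run: 3294 − 11p = 497 + 11p gives 2797 = 22p, so p = 127.14 and y = 3294 − 11p = 1895.50.
y = 1895.50 is below potential 1982; expectations adjust and SRAS shifts right until y = 1982.
Long run: on the new AD curve, 1982 = 3294 − 11p gives p = 119.27.

Short run: p = 127.14, y = 1895.50. Long run: p = 119.27.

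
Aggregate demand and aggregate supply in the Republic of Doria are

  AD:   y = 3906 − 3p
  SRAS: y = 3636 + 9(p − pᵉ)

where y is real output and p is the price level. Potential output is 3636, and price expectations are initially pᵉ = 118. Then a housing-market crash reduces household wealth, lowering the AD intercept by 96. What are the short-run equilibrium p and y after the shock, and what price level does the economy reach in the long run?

Short run: p = 103, y = 3501. Long run: p = 58.

AD shifts left: new AD is y = 3810 − 3p. With pᵉ = 118, SRAS is y = 2574 + 9p.
Short run: 3810 − 3p = 2574 + 9p gives 1236 = 12p, so p = 103 and y = 3810 − 3·103 = 3501.
y = 3501 is below potential 3636; expectations adjust and SRAS shifts right until y = 3636.
Long run: on the new AD curve, 3636 = 3810 − 3p gives p = 58.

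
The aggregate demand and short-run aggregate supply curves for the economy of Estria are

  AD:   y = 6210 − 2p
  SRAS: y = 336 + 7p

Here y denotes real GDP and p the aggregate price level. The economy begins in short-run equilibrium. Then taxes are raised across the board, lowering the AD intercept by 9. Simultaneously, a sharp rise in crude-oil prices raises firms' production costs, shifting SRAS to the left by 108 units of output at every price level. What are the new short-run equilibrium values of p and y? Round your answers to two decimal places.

After both shocks: AD is y = 6201 − 2p and SRAS is y = 228 + 7p.
Setting them equal: 5973 = 9p, so p = 663.67.
Substituting into AD, y = 4873.67.

p = 663.67, y = 4873.67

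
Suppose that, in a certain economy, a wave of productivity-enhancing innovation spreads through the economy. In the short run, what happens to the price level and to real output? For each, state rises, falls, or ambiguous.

This is a favourable supply shock: SRAS shifts right.
Moving along the downward-sloping AD curve, P falls and Y rises.

Price level: falls; output: rises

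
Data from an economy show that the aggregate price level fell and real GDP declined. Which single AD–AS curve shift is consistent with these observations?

AD shifted left

P fell and Y fell. An AD shift moves P and Y in the same direction; an SRAS shift moves them in opposite directions.
Here P and Y moved in the same direction, so the AD curve shifted.
Since Y fell, AD shifted left.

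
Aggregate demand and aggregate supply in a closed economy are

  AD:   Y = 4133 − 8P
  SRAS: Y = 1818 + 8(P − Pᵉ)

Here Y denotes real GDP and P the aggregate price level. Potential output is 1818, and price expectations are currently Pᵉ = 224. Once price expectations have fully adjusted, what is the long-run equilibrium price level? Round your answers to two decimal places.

Short run: with Pᵉ = 224, SRAS is Y = 26 + 8P. Setting AD = SRAS gives 4107 = 16P, so P = 256.69 and Y = 4133 − 8P = 2079.50.
Output 2079.50 is above potential 1818, so over time expected prices rise and SRAS shifts left until Y returns to 1818.
Long run: Y = 1818 on the AD curve gives 1818 = 4133 − 8P, so P = 289.38.

Long-run P = 289.38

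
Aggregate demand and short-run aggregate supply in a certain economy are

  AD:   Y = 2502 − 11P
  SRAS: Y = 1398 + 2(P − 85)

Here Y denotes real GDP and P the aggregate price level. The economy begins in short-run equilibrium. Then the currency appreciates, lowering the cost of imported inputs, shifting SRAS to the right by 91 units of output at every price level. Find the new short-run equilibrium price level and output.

P = 91, Y = 1501

This is a positive supply shock: SRAS shifts right.
New SRAS: Y = 1319 + 2P.
Set AD = SRAS: 2502 − 11P = 1319 + 2P, so 1183 = 13P and P = 91.
Y = 2502 − 11·91 = 1501.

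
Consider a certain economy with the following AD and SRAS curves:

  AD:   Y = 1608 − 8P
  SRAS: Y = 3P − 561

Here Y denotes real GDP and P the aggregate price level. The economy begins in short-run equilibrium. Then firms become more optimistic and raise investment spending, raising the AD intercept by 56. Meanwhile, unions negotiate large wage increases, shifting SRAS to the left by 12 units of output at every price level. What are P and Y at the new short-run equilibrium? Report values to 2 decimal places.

P = 203.36, Y = 37.09

After both shocks: AD is Y = 1664 − 8P and SRAS is Y = 3P − 573.
Setting them equal: 2237 = 11P, so P = 203.36.
Substituting into AD, Y = 37.09.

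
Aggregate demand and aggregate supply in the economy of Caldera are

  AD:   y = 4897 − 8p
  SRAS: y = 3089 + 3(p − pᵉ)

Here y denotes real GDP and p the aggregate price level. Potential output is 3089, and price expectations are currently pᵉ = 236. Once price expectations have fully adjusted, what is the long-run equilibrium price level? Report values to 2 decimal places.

Short run: with pᵉ = 236, SRAS is y = 2381 + 3p. Setting AD = SRAS gives 2516 = 11p, so p = 228.73 and y = 4897 − 8p = 3067.18.
Output 3067.18 is below potential 3089, so over time expected prices fall and SRAS shifts right until y returns to 3089.
Long run: y = 3089 on the AD curve gives 3089 = 4897 − 8p, so p = 226.00.

Long-run p = 226.00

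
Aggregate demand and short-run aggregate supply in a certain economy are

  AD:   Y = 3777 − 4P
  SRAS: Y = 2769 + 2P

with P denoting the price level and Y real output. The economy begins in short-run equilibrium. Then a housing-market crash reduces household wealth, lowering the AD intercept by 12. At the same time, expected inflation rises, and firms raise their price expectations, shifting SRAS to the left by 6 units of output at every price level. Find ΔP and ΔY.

ΔP = -1, ΔY = -8

After both shocks: AD is Y = 3765 − 4P and SRAS is Y = 2763 + 2P.
Setting them equal: 1002 = 6P, so P = 167.
Y = 3765 − 4·167 = 3097.
Initially P = 168, Y = 3105, so ΔP = -1 and ΔY = -8.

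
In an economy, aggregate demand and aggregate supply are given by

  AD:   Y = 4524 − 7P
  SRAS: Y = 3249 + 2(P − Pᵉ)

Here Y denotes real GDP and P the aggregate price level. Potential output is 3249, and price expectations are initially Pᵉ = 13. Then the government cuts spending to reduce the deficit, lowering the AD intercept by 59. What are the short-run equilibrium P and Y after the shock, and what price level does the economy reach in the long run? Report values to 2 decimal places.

Short run: P = 138.00, Y = 3499.00. Long run: P = 173.71.

AD shifts left: new AD is Y = 4465 − 7P. With Pᵉ = 13, SRAS is Y = 3223 + 2P.
Short run: 4465 − 7P = 3223 + 2P gives 1242 = 9P, so P = 138.00 and Y = 4465 − 7P = 3499.00.
Y = 3499.00 is above potential 3249; expectations adjust and SRAS shifts left until Y = 3249.
Long run: on the new AD curve, 3249 = 4465 − 7P gives P = 173.71.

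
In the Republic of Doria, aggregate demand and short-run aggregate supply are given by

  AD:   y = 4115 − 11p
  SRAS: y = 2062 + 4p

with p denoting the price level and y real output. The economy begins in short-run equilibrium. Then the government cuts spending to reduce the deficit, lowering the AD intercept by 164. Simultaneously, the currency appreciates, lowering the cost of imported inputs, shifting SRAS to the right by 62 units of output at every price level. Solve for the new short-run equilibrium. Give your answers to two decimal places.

p = 121.80, y = 2611.20

After both shocks: AD is y = 3951 − 11p and SRAS is y = 2124 + 4p.
Setting them equal: 1827 = 15p, so p = 121.80.
Substituting into AD, y = 2611.20.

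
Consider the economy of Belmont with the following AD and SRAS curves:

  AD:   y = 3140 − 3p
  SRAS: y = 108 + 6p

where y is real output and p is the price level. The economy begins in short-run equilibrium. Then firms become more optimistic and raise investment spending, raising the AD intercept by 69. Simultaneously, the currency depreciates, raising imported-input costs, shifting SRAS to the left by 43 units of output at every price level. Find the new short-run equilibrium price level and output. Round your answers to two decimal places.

p = 349.33, y = 2161.00

After both shocks: AD is y = 3209 − 3p and SRAS is y = 65 + 6p.
Setting them equal: 3144 = 9p, so p = 349.33.
Substituting into AD, y = 2161.00.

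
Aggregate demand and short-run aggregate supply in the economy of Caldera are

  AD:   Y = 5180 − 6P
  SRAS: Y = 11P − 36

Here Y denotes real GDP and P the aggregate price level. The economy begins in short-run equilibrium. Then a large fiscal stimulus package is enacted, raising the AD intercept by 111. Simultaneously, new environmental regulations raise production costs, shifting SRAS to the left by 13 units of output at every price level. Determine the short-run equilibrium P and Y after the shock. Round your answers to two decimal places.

P = 314.12, Y = 3406.29

After both shocks: AD is Y = 5291 − 6P and SRAS is Y = 11P − 49.
Setting them equal: 5340 = 17P, so P = 314.12.
Substituting into AD, Y = 3406.29.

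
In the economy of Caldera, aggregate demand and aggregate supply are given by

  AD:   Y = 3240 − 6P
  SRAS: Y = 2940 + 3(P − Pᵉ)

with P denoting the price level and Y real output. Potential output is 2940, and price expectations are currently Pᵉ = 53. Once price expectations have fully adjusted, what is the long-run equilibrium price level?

Long-run P = 50

Short run: with Pᵉ = 53, SRAS is Y = 2781 + 3P. Setting AD = SRAS gives 459 = 9P, so P = 51 and Y = 3240 − 6·51 = 2934.
Output 2934 is below potential 2940, so over time expected prices fall and SRAS shifts right until Y returns to 2940.
Long run: Y = 2940 on the AD curve gives 2940 = 3240 − 6P, so P = 50.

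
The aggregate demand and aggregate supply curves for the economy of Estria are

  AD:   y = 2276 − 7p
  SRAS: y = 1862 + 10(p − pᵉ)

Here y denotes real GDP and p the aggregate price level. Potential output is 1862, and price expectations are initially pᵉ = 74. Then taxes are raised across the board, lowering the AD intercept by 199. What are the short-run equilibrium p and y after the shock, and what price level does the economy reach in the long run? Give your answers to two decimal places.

Short run: p = 56.18, y = 1683.76. Long run: p = 30.71.

AD shifts left: new AD is y = 2077 − 7p. With pᵉ = 74, SRAS is y = 1122 + 10p.
Short run: 2077 − 7p = 1122 + 10p gives 955 = 17p, so p = 56.18 and y = 2077 − 7p = 1683.76.
y = 1683.76 is below potential 1862; expectations adjust and SRAS shifts right until y = 1862.
Long run: on the new AD curve, 1862 = 2077 − 7p gives p = 30.71.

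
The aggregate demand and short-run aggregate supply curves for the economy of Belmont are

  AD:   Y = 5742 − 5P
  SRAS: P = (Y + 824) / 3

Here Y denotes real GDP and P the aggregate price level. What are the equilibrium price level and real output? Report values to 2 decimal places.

P = 820.75, Y = 1638.25

Rearrange SRAS to Y = 3P − 824.
Set AD = SRAS: 5742 − 5P = 3P − 824, so 6566 = 8P and P = 820.75.
Substituting into AD, Y = 5742 − 5P = 1638.25.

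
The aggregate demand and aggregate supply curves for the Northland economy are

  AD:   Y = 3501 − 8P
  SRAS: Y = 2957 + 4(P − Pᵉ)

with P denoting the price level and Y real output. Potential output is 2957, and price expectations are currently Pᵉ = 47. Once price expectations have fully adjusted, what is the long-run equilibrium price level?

Short run: with Pᵉ = 47, SRAS is Y = 2769 + 4P. Setting AD = SRAS gives 732 = 12P, so P = 61 and Y = 3501 − 8·61 = 3013.
Output 3013 is above potential 2957, so over time expected prices rise and SRAS shifts left until Y returns to 2957.
Long run: Y = 2957 on the AD curve gives 2957 = 3501 − 8P, so P = 68.

Long-run P = 68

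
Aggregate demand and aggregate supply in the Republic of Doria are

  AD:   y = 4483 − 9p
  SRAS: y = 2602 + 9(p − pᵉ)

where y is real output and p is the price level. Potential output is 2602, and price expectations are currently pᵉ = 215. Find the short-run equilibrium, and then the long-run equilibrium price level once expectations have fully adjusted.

Short run: p = 212, y = 2575. Long run: p = 209.

Short run: with pᵉ = 215, SRAS is y = 667 + 9p. Setting AD = SRAS gives 3816 = 18p, so p = 212 and y = 4483 − 9·212 = 2575.
Output 2575 is below potential 2602, so over time expected prices fall and SRAS shifts right until y returns to 2602.
Long run: y = 2602 on the AD curve gives 2602 = 4483 − 9p, so p = 209.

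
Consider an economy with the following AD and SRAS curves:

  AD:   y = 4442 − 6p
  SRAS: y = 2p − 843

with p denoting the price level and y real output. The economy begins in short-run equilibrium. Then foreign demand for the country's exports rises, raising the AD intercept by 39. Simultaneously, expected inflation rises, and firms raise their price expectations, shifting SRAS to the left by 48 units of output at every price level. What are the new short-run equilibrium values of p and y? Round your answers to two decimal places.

After both shocks: AD is y = 4481 − 6p and SRAS is y = 2p − 891.
Setting them equal: 5372 = 8p, so p = 671.50.
Substituting into AD, y = 452.00.

p = 671.50, y = 452.00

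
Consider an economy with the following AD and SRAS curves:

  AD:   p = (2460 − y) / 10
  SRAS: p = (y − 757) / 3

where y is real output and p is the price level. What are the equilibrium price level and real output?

Rearrange AD to y = 2460 − 10p.
Rearrange SRAS to y = 757 + 3p.
Set AD = SRAS: 2460 − 10p = 757 + 3p, so 1703 = 13p and p = 131.
Then y = 2460 − 10·131 = 1150.

p = 131, y = 1150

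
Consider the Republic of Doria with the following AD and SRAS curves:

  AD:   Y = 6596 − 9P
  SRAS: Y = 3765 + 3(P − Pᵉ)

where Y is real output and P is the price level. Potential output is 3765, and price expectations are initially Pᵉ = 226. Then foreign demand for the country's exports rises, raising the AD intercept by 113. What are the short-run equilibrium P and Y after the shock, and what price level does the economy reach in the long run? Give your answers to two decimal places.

AD shifts right: new AD is Y = 6709 − 9P. With Pᵉ = 226, SRAS is Y = 3087 + 3P.
Short run: 6709 − 9P = 3087 + 3P gives 3622 = 12P, so P = 301.83 and Y = 6709 − 9P = 3992.50.
Y = 3992.50 is above potential 3765; expectations adjust and SRAS shifts left until Y = 3765.
Long run: on the new AD curve, 3765 = 6709 − 9P gives P = 327.11.

Short run: P = 301.83, Y = 3992.50. Long run: P = 327.11.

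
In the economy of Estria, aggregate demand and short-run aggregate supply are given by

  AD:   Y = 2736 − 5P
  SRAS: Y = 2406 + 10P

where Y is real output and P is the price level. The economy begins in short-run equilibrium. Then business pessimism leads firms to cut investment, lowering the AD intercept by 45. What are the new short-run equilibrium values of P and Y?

This is a negative demand shock: AD shifts left.
New AD: Y = 2691 − 5P.
Set AD = SRAS: 2691 − 5P = 2406 + 10P, so 285 = 15P and P = 19.
Y = 2691 − 5·19 = 2596.

P = 19, Y = 2596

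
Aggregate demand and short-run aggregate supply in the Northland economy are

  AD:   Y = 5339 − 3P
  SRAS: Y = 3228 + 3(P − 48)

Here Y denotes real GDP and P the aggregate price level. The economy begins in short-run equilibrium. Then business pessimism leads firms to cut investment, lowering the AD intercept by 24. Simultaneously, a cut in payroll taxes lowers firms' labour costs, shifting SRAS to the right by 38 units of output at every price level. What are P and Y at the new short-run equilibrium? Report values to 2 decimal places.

P = 365.50, Y = 4218.50

After both shocks: AD is Y = 5315 − 3P and SRAS is Y = 3122 + 3P.
Setting them equal: 2193 = 6P, so P = 365.50.
Substituting into AD, Y = 4218.50.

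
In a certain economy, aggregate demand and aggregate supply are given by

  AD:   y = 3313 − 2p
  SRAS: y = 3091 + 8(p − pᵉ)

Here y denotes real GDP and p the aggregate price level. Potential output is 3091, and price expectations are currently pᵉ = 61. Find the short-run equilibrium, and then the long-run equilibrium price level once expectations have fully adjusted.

Short run: with pᵉ = 61, SRAS is y = 2603 + 8p. Setting AD = SRAS gives 710 = 10p, so p = 71 and y = 3313 − 2·71 = 3171.
Output 3171 is above potential 3091, so over time expected prices rise and SRAS shifts left until y returns to 3091.
Long run: y = 3091 on the AD curve gives 3091 = 3313 − 2p, so p = 111.

Short run: p = 71, y = 3171. Long run: p = 111.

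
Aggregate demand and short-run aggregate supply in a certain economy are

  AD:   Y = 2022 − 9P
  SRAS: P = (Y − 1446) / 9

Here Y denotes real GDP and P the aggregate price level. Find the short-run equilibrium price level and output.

Rearrange SRAS to Y = 1446 + 9P.
Set AD = SRAS: 2022 − 9P = 1446 + 9P, so 576 = 18P and P = 32.
Then Y = 2022 − 9·32 = 1734.

P = 32, Y = 1734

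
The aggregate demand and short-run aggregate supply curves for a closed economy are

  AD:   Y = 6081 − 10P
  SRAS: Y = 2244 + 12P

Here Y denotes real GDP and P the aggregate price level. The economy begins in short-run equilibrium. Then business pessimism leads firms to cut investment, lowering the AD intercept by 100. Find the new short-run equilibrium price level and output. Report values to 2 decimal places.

This is a negative demand shock: AD shifts left.
New AD: Y = 5981 − 10P.
Set AD = SRAS: 5981 − 10P = 2244 + 12P, so 3737 = 22P and P = 169.86.
Substituting into AD, Y = 4282.36.

P = 169.86, Y = 4282.36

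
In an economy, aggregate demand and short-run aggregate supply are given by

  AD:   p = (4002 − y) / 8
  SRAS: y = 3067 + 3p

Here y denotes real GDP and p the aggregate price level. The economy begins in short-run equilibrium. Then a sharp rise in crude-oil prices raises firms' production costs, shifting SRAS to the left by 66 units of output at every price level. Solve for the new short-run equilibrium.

This is a negative supply shock: SRAS shifts left.
New SRAS: y = 3001 + 3p.
Set AD = SRAS: 4002 − 8p = 3001 + 3p, so 1001 = 11p and p = 91.
y = 4002 − 8·91 = 3274.

p = 91, y = 3274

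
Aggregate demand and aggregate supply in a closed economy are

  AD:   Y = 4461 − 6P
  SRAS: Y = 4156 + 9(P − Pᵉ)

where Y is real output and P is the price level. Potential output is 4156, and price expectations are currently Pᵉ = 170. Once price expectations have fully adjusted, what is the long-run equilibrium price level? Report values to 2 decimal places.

Long-run P = 50.83

Short run: with Pᵉ = 170, SRAS is Y = 2626 + 9P. Setting AD = SRAS gives 1835 = 15P, so P = 122.33 and Y = 4461 − 6P = 3727.00.
Output 3727.00 is below potential 4156, so over time expected prices fall and SRAS shifts right until Y returns to 4156.
Long run: Y = 4156 on the AD curve gives 4156 = 4461 − 6P, so P = 50.83.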